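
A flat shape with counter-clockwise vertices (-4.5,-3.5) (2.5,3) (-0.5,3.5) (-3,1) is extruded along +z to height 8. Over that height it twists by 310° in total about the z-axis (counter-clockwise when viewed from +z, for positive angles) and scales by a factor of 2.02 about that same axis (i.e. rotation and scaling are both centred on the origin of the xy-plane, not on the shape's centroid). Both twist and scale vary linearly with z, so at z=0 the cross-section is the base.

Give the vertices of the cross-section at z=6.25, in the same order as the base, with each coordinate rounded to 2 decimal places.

Cross-section at z=6.25: (-1.79,10.09) (2.67,-6.49) (5.98,-2.14) (4.10,3.93)

t = z/height = 6.25/8 = 0.78125
s = 1 + (scale-1)·z/height = 1 + (2.02-1)·6.25/8 = 1.796875
θ = twist·z/height = 310°·6.25/8 = 242.1875° = 4.226969 rad
cos θ = -0.466580, sin θ = -0.884479 (intermediates below are computed at full precision and shown rounded to 5 d.p.)
v1: (-4.5,-3.5) → rotate → (-0.99607,5.61319) → ×s → (-1.78981,10.08619) → (-1.79,10.09)
v2: (2.5,3) → rotate → (1.48699,-3.61094) → ×s → (2.67193,-6.48840) → (2.67,-6.49)
v3: (-0.5,3.5) → rotate → (3.32897,-1.19079) → ×s → (5.98174,-2.13970) → (5.98,-2.14)
v4: (-3,1) → rotate → (2.28422,2.18686) → ×s → (4.10445,3.92951) → (4.10,3.93)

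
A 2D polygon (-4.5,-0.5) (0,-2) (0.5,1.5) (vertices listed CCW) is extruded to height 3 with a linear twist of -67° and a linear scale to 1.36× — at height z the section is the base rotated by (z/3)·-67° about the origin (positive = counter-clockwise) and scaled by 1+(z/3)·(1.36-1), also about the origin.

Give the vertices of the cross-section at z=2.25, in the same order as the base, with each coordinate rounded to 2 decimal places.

Cross-section at z=2.25: (-4.14,3.99) (-1.95,-1.62) (1.87,0.73)

t = z/height = 2.25/3 = 0.75
s = 1 + (scale-1)·z/height = 1 + (1.36-1)·2.25/3 = 1.270000
θ = twist·z/height = -67°·2.25/3 = -50.2500° = -0.877028 rad
cos θ = 0.639439, sin θ = -0.768842 (intermediates below are computed at full precision and shown rounded to 5 d.p.)
v1: (-4.5,-0.5) → rotate → (-3.26190,3.14007) → ×s → (-4.14261,3.98789) → (-4.14,3.99)
v2: (0,-2) → rotate → (-1.53768,-1.27888) → ×s → (-1.95286,-1.62418) → (-1.95,-1.62)
v3: (0.5,1.5) → rotate → (1.47298,0.57474) → ×s → (1.87069,0.72992) → (1.87,0.73)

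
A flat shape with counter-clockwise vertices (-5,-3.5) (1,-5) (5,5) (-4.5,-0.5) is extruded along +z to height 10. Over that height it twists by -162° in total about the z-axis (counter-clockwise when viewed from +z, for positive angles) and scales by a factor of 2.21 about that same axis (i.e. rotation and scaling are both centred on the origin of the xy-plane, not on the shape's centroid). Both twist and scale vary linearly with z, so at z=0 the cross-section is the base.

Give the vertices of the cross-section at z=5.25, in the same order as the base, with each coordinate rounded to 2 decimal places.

Cross-section at z=5.25: (-6.41,7.65) (-8.00,-2.33) (8.85,-7.44) (-1.45,7.26)

t = z/height = 5.25/10 = 0.525
s = 1 + (scale-1)·z/height = 1 + (2.21-1)·5.25/10 = 1.635250
θ = twist·z/height = -162°·5.25/10 = -85.0500° = -1.484403 rad
cos θ = 0.086286, sin θ = -0.996270 (intermediates below are computed at full precision and shown rounded to 5 d.p.)
v1: (-5,-3.5) → rotate → (-3.91838,4.67935) → ×s → (-6.40753,7.65191) → (-6.41,7.65)
v2: (1,-5) → rotate → (-4.89507,-1.42770) → ×s → (-8.00466,-2.33465) → (-8.00,-2.33)
v3: (5,5) → rotate → (5.41278,-4.54992) → ×s → (8.85125,-7.44026) → (8.85,-7.44)
v4: (-4.5,-0.5) → rotate → (-0.88642,4.44007) → ×s → (-1.44952,7.26063) → (-1.45,7.26)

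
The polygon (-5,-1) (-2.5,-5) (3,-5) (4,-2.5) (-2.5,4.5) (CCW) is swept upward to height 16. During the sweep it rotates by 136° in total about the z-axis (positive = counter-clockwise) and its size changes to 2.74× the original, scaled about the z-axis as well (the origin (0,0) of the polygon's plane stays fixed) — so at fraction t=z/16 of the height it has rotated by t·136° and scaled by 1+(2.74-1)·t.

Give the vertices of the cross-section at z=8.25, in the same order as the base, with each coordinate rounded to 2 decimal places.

t = z/height = 8.25/16 = 0.515625
s = 1 + (scale-1)·z/height = 1 + (2.74-1)·8.25/16 = 1.897188
θ = twist·z/height = 136°·8.25/16 = 70.1250° = 1.223912 rad
cos θ = 0.339969, sin θ = 0.940437 (intermediates below are computed at full precision and shown rounded to 5 d.p.)
v1: (-5,-1) → rotate → (-0.75941,-5.04215) → ×s → (-1.44074,-9.56591) → (-1.44,-9.57)
v2: (-2.5,-5) → rotate → (3.85226,-4.05094) → ×s → (7.30846,-7.68539) → (7.31,-7.69)
v3: (3,-5) → rotate → (5.72209,1.12146) → ×s → (10.85588,2.12763) → (10.86,2.13)
v4: (4,-2.5) → rotate → (3.71097,2.91182) → ×s → (7.04040,5.52427) → (7.04,5.52)
v5: (-2.5,4.5) → rotate → (-5.08189,-0.82123) → ×s → (-9.64129,-1.55803) → (-9.64,-1.56)

Cross-section at z=8.25: (-1.44,-9.57) (7.31,-7.69) (10.86,2.13) (7.04,5.52) (-9.64,-1.56)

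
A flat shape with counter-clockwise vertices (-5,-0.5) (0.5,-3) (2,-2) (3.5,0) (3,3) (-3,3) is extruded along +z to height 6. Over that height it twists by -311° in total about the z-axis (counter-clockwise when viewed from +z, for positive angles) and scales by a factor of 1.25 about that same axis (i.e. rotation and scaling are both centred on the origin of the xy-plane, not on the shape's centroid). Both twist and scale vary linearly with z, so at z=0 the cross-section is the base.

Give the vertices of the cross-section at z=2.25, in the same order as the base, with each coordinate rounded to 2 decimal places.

t = z/height = 2.25/6 = 0.375
s = 1 + (scale-1)·z/height = 1 + (1.25-1)·2.25/6 = 1.093750
θ = twist·z/height = -311°·2.25/6 = -116.6250° = -2.035490 rad
cos θ = -0.448149, sin θ = -0.893959 (intermediates below are computed at full precision and shown rounded to 5 d.p.)
v1: (-5,-0.5) → rotate → (1.79377,4.69387) → ×s → (1.96193,5.13392) → (1.96,5.13)
v2: (0.5,-3) → rotate → (-2.90595,0.89747) → ×s → (-3.17838,0.98161) → (-3.18,0.98)
v3: (2,-2) → rotate → (-2.68422,-0.89162) → ×s → (-2.93586,-0.97521) → (-2.94,-0.98)
v4: (3.5,0) → rotate → (-1.56852,-3.12886) → ×s → (-1.71557,-3.42219) → (-1.72,-3.42)
v5: (3,3) → rotate → (1.33743,-4.02632) → ×s → (1.46281,-4.40379) → (1.46,-4.40)
v6: (-3,3) → rotate → (4.02632,1.33743) → ×s → (4.40379,1.46281) → (4.40,1.46)

Cross-section at z=2.25: (1.96,5.13) (-3.18,0.98) (-2.94,-0.98) (-1.72,-3.42) (1.46,-4.40) (4.40,1.46)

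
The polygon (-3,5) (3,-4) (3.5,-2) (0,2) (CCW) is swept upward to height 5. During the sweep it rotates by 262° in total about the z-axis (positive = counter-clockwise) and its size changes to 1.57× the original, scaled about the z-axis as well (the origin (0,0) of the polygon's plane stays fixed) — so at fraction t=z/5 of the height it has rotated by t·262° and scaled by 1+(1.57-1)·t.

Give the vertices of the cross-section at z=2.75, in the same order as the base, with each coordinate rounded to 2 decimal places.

Cross-section at z=2.75: (-0.66,-7.63) (-0.11,6.57) (-2.18,4.82) (-1.54,-2.13)

t = z/height = 2.75/5 = 0.55
s = 1 + (scale-1)·z/height = 1 + (1.57-1)·2.75/5 = 1.313500
θ = twist·z/height = 262°·2.75/5 = 144.1000° = 2.515019 rad
cos θ = -0.810042, sin θ = 0.586372 (intermediates below are computed at full precision and shown rounded to 5 d.p.)
v1: (-3,5) → rotate → (-0.50174,-5.80933) → ×s → (-0.65903,-7.63055) → (-0.66,-7.63)
v2: (3,-4) → rotate → (-0.08464,4.99928) → ×s → (-0.11117,6.56656) → (-0.11,6.57)
v3: (3.5,-2) → rotate → (-1.66240,3.67239) → ×s → (-2.18356,4.82368) → (-2.18,4.82)
v4: (0,2) → rotate → (-1.17274,-1.62008) → ×s → (-1.54040,-2.12798) → (-1.54,-2.13)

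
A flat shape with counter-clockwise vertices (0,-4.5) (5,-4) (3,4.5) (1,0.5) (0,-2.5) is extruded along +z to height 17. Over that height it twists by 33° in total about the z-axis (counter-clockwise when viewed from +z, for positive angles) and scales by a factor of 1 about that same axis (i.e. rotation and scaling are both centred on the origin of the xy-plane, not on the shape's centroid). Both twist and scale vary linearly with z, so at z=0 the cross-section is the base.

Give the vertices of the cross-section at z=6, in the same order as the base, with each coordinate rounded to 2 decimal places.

Cross-section at z=6: (0.91,-4.41) (5.70,-2.91) (2.03,5.01) (0.88,0.69) (0.50,-2.45)

t = z/height = 6/17 = 0.352941
s = 1 + (scale-1)·z/height = 1 + (1-1)·6/17 = 1.000000
θ = twist·z/height = 33°·6/17 = 11.6471° = 0.203280 rad
cos θ = 0.979410, sin θ = 0.201882 (intermediates below are computed at full precision and shown rounded to 5 d.p.)
v1: (0,-4.5) → rotate → (0.90847,-4.40734) → ×s → (0.90847,-4.40734) → (0.91,-4.41)
v2: (5,-4) → rotate → (5.70458,-2.90823) → ×s → (5.70458,-2.90823) → (5.70,-2.91)
v3: (3,4.5) → rotate → (2.02976,5.01299) → ×s → (2.02976,5.01299) → (2.03,5.01)
v4: (1,0.5) → rotate → (0.87847,0.69159) → ×s → (0.87847,0.69159) → (0.88,0.69)
v5: (0,-2.5) → rotate → (0.50471,-2.44852) → ×s → (0.50471,-2.44852) → (0.50,-2.45)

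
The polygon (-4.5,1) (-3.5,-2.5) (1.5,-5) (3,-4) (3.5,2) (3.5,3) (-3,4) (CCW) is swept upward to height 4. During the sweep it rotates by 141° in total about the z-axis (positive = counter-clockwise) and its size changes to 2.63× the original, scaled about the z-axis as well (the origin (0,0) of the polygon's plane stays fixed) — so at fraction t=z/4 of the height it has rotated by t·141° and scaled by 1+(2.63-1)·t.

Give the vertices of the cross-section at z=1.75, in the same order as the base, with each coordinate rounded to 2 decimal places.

t = z/height = 1.75/4 = 0.4375
s = 1 + (scale-1)·z/height = 1 + (2.63-1)·1.75/4 = 1.713125
θ = twist·z/height = 141°·1.75/4 = 61.6875° = 1.076650 rad
cos θ = 0.474280, sin θ = 0.880374 (intermediates below are computed at full precision and shown rounded to 5 d.p.)
v1: (-4.5,1) → rotate → (-3.01464,-3.48740) → ×s → (-5.16445,-5.97436) → (-5.16,-5.97)
v2: (-3.5,-2.5) → rotate → (0.54095,-4.26701) → ×s → (0.92672,-7.30992) → (0.93,-7.31)
v3: (1.5,-5) → rotate → (5.11329,-1.05084) → ×s → (8.75970,-1.80022) → (8.76,-1.80)
v4: (3,-4) → rotate → (4.94434,0.74400) → ×s → (8.47027,1.27457) → (8.47,1.27)
v5: (3.5,2) → rotate → (-0.10077,4.02987) → ×s → (-0.17263,6.90367) → (-0.17,6.90)
v6: (3.5,3) → rotate → (-0.98114,4.50415) → ×s → (-1.68082,7.71617) → (-1.68,7.72)
v7: (-3,4) → rotate → (-4.94434,-0.74400) → ×s → (-8.47027,-1.27457) → (-8.47,-1.27)

Cross-section at z=1.75: (-5.16,-5.97) (0.93,-7.31) (8.76,-1.80) (8.47,1.27) (-0.17,6.90) (-1.68,7.72) (-8.47,-1.27)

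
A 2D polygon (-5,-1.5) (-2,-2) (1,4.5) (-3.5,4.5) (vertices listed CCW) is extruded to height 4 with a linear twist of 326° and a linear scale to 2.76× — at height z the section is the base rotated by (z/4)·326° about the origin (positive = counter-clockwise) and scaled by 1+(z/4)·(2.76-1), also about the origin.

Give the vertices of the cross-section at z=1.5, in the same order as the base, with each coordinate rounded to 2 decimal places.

Cross-section at z=1.5: (6.53,-5.69) (4.58,-1.04) (-7.20,-2.58) (-3.22,-8.90)

t = z/height = 1.5/4 = 0.375
s = 1 + (scale-1)·z/height = 1 + (2.76-1)·1.5/4 = 1.660000
θ = twist·z/height = 326°·1.5/4 = 122.2500° = 2.133665 rad
cos θ = -0.533615, sin θ = 0.845728 (intermediates below are computed at full precision and shown rounded to 5 d.p.)
v1: (-5,-1.5) → rotate → (3.93666,-3.42822) → ×s → (6.53486,-5.69084) → (6.53,-5.69)
v2: (-2,-2) → rotate → (2.75868,-0.62423) → ×s → (4.57942,-1.03622) → (4.58,-1.04)
v3: (1,4.5) → rotate → (-4.33939,-1.55554) → ×s → (-7.20339,-2.58219) → (-7.20,-2.58)
v4: (-3.5,4.5) → rotate → (-1.93812,-5.36131) → ×s → (-3.21729,-8.89978) → (-3.22,-8.90)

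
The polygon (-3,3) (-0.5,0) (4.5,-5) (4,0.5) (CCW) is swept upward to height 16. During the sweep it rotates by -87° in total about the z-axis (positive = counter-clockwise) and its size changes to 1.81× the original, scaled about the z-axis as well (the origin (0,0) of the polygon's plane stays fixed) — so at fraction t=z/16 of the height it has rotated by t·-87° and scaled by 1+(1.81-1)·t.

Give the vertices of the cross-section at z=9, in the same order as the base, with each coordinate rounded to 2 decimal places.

t = z/height = 9/16 = 0.5625
s = 1 + (scale-1)·z/height = 1 + (1.81-1)·9/16 = 1.455625
θ = twist·z/height = -87°·9/16 = -48.9375° = -0.854121 rad
cos θ = 0.656882, sin θ = -0.753993 (intermediates below are computed at full precision and shown rounded to 5 d.p.)
v1: (-3,3) → rotate → (0.29133,4.23263) → ×s → (0.42407,6.16112) → (0.42,6.16)
v2: (-0.5,0) → rotate → (-0.32844,0.37700) → ×s → (-0.47809,0.54877) → (-0.48,0.55)
v3: (4.5,-5) → rotate → (-0.81400,-6.67738) → ×s → (-1.18488,-9.71976) → (-1.18,-9.72)
v4: (4,0.5) → rotate → (3.00452,-2.68753) → ×s → (4.37346,-3.91204) → (4.37,-3.91)

Cross-section at z=9: (0.42,6.16) (-0.48,0.55) (-1.18,-9.72) (4.37,-3.91)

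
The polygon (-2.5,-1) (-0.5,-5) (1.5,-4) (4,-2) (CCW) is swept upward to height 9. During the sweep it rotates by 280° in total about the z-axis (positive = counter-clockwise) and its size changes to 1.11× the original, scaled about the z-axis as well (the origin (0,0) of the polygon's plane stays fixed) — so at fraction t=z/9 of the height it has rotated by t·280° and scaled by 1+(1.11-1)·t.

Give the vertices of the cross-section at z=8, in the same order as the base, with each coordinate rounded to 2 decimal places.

t = z/height = 8/9 = 0.888889
s = 1 + (scale-1)·z/height = 1 + (1.11-1)·8/9 = 1.097778
θ = twist·z/height = 280°·8/9 = 248.8889° = 4.343931 rad
cos θ = -0.360178, sin θ = -0.932884 (intermediates below are computed at full precision and shown rounded to 5 d.p.)
v1: (-2.5,-1) → rotate → (-0.03244,2.69239) → ×s → (-0.03561,2.95564) → (-0.04,2.96)
v2: (-0.5,-5) → rotate → (-4.48433,2.26733) → ×s → (-4.92280,2.48903) → (-4.92,2.49)
v3: (1.5,-4) → rotate → (-4.27180,0.04139) → ×s → (-4.68949,0.04543) → (-4.69,0.05)
v4: (4,-2) → rotate → (-3.30648,-3.01118) → ×s → (-3.62978,-3.30561) → (-3.63,-3.31)

Cross-section at z=8: (-0.04,2.96) (-4.92,2.49) (-4.69,0.05) (-3.63,-3.31)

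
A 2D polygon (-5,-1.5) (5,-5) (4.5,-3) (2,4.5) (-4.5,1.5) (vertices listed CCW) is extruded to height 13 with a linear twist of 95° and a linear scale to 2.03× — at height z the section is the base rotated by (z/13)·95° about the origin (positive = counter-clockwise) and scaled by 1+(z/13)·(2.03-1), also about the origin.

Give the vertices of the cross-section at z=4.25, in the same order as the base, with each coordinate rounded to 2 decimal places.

Cross-section at z=4.25: (-4.69,-5.17) (9.17,-2.28) (7.22,-0.33) (-0.81,6.53) (-6.19,-1.39)

t = z/height = 4.25/13 = 0.326923
s = 1 + (scale-1)·z/height = 1 + (2.03-1)·4.25/13 = 1.336731
θ = twist·z/height = 95°·4.25/13 = 31.0577° = 0.542059 rad
cos θ = 0.856648, sin θ = 0.515901 (intermediates below are computed at full precision and shown rounded to 5 d.p.)
v1: (-5,-1.5) → rotate → (-3.50939,-3.86448) → ×s → (-4.69111,-5.16577) → (-4.69,-5.17)
v2: (5,-5) → rotate → (6.86275,-1.70374) → ×s → (9.17364,-2.27744) → (9.17,-2.28)
v3: (4.5,-3) → rotate → (5.40262,-0.24839) → ×s → (7.22185,-0.33203) → (7.22,-0.33)
v4: (2,4.5) → rotate → (-0.60826,4.88672) → ×s → (-0.81308,6.53223) → (-0.81,6.53)
v5: (-4.5,1.5) → rotate → (-4.62877,-1.03658) → ×s → (-6.18742,-1.38563) → (-6.19,-1.39)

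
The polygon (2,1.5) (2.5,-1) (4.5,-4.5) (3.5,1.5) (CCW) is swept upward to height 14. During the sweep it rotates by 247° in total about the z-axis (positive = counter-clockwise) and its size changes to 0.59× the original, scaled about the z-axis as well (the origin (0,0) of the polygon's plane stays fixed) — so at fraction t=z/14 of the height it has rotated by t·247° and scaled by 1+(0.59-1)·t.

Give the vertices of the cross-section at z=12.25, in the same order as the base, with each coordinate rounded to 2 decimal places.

t = z/height = 12.25/14 = 0.875
s = 1 + (scale-1)·z/height = 1 + (0.59-1)·12.25/14 = 0.641250
θ = twist·z/height = 247°·12.25/14 = 216.1250° = 3.772093 rad
cos θ = -0.807733, sin θ = -0.589549 (intermediates below are computed at full precision and shown rounded to 5 d.p.)
v1: (2,1.5) → rotate → (-0.73114,-2.39070) → ×s → (-0.46884,-1.53303) → (-0.47,-1.53)
v2: (2.5,-1) → rotate → (-2.60888,-0.66614) → ×s → (-1.67294,-0.42716) → (-1.67,-0.43)
v3: (4.5,-4.5) → rotate → (-6.28777,0.98183) → ×s → (-4.03203,0.62960) → (-4.03,0.63)
v4: (3.5,1.5) → rotate → (-1.94274,-3.27502) → ×s → (-1.24578,-2.10011) → (-1.25,-2.10)

Cross-section at z=12.25: (-0.47,-1.53) (-1.67,-0.43) (-4.03,0.63) (-1.25,-2.10)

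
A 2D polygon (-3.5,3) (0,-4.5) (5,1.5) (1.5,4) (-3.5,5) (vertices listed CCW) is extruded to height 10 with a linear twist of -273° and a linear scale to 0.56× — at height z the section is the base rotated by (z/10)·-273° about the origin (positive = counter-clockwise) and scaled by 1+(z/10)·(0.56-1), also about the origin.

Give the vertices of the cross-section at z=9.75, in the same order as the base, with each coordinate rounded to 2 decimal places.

Cross-section at z=9.75: (-1.58,-2.11) (2.56,0.17) (-1.05,2.79) (-2.34,0.70) (-2.72,-2.18)

t = z/height = 9.75/10 = 0.975
s = 1 + (scale-1)·z/height = 1 + (0.56-1)·9.75/10 = 0.571000
θ = twist·z/height = -273°·9.75/10 = -266.1750° = -4.645630 rad
cos θ = -0.066709, sin θ = 0.997772 (intermediates below are computed at full precision and shown rounded to 5 d.p.)
v1: (-3.5,3) → rotate → (-2.75983,-3.69233) → ×s → (-1.57587,-2.10832) → (-1.58,-2.11)
v2: (0,-4.5) → rotate → (4.48998,0.30019) → ×s → (2.56378,0.17141) → (2.56,0.17)
v3: (5,1.5) → rotate → (-1.83021,4.88880) → ×s → (-1.04505,2.79150) → (-1.05,2.79)
v4: (1.5,4) → rotate → (-4.09115,1.22982) → ×s → (-2.33605,0.70223) → (-2.34,0.70)
v5: (-3.5,5) → rotate → (-4.75538,-3.82575) → ×s → (-2.71532,-2.18450) → (-2.72,-2.18)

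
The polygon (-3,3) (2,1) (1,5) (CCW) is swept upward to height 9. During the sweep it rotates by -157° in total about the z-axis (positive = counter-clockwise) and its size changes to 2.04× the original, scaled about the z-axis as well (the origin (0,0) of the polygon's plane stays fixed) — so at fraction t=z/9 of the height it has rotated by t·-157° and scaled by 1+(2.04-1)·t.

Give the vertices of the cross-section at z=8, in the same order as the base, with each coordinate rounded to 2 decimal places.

Cross-section at z=8: (8.14,-0.65) (-1.68,-3.96) (4.78,-8.57)

t = z/height = 8/9 = 0.888889
s = 1 + (scale-1)·z/height = 1 + (2.04-1)·8/9 = 1.924444
θ = twist·z/height = -157°·8/9 = -139.5556° = -2.435704 rad
cos θ = -0.761035, sin θ = -0.648710 (intermediates below are computed at full precision and shown rounded to 5 d.p.)
v1: (-3,3) → rotate → (4.22924,-0.33697) → ×s → (8.13893,-0.64849) → (8.14,-0.65)
v2: (2,1) → rotate → (-0.87336,-2.05846) → ×s → (-1.68073,-3.96138) → (-1.68,-3.96)
v3: (1,5) → rotate → (2.48252,-4.45389) → ×s → (4.77747,-8.57126) → (4.78,-8.57)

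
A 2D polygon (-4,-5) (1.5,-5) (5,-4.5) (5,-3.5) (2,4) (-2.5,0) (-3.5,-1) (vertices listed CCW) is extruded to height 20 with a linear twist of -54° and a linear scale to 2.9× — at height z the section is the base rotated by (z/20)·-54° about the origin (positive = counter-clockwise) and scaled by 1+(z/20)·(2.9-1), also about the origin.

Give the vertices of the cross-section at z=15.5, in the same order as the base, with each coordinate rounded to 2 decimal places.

Cross-section at z=15.5: (-15.62,-2.61) (-5.49,-11.68) (1.79,-16.54) (3.44,-14.69) (10.28,4.07) (-4.60,4.12) (-8.10,3.93)

t = z/height = 15.5/20 = 0.775
s = 1 + (scale-1)·z/height = 1 + (2.9-1)·15.5/20 = 2.472500
θ = twist·z/height = -54°·15.5/20 = -41.8500° = -0.730420 rad
cos θ = 0.744894, sin θ = -0.667183 (intermediates below are computed at full precision and shown rounded to 5 d.p.)
v1: (-4,-5) → rotate → (-6.31549,-1.05574) → ×s → (-15.61505,-2.61032) → (-15.62,-2.61)
v2: (1.5,-5) → rotate → (-2.21857,-4.72524) → ×s → (-5.48542,-11.68317) → (-5.49,-11.68)
v3: (5,-4.5) → rotate → (0.72215,-6.68794) → ×s → (1.78551,-16.53592) → (1.79,-16.54)
v4: (5,-3.5) → rotate → (1.38933,-5.94304) → ×s → (3.43512,-14.69417) → (3.44,-14.69)
v5: (2,4) → rotate → (4.15852,1.64521) → ×s → (10.28194,4.06778) → (10.28,4.07)
v6: (-2.5,0) → rotate → (-1.86224,1.66796) → ×s → (-4.60438,4.12402) → (-4.60,4.12)
v7: (-3.5,-1) → rotate → (-3.27431,1.59025) → ×s → (-8.09574,3.93188) → (-8.10,3.93)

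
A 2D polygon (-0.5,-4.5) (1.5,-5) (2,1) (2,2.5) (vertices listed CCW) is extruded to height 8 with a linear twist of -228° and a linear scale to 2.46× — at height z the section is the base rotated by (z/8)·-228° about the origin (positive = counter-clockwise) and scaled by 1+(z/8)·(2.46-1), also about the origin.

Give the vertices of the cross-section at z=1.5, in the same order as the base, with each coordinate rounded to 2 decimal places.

Cross-section at z=1.5: (-4.36,-3.78) (-2.92,-5.97) (2.74,-0.79) (4.03,0.61)

t = z/height = 1.5/8 = 0.1875
s = 1 + (scale-1)·z/height = 1 + (2.46-1)·1.5/8 = 1.273750
θ = twist·z/height = -228°·1.5/8 = -42.7500° = -0.746128 rad
cos θ = 0.734323, sin θ = -0.678801 (intermediates below are computed at full precision and shown rounded to 5 d.p.)
v1: (-0.5,-4.5) → rotate → (-3.42176,-2.96505) → ×s → (-4.35847,-3.77673) → (-4.36,-3.78)
v2: (1.5,-5) → rotate → (-2.29252,-4.68981) → ×s → (-2.92010,-5.97365) → (-2.92,-5.97)
v3: (2,1) → rotate → (2.14745,-0.62328) → ×s → (2.73531,-0.79390) → (2.74,-0.79)
v4: (2,2.5) → rotate → (3.16565,0.47820) → ×s → (4.03224,0.60911) → (4.03,0.61)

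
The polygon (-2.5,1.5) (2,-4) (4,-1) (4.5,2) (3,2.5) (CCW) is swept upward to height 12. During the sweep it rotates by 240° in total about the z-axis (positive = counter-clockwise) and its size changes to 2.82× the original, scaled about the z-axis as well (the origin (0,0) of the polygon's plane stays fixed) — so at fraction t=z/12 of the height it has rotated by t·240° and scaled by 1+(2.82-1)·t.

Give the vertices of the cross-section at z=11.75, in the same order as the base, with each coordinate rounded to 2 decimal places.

Cross-section at z=11.75: (7.41,3.30) (-12.31,1.83) (-8.66,-7.52) (-2.62,-13.45) (0.91,-10.83)

t = z/height = 11.75/12 = 0.979167
s = 1 + (scale-1)·z/height = 1 + (2.82-1)·11.75/12 = 2.782083
θ = twist·z/height = 240°·11.75/12 = 235.0000° = 4.101524 rad
cos θ = -0.573576, sin θ = -0.819152 (intermediates below are computed at full precision and shown rounded to 5 d.p.)
v1: (-2.5,1.5) → rotate → (2.66267,1.18752) → ×s → (7.40777,3.30377) → (7.41,3.30)
v2: (2,-4) → rotate → (-4.42376,0.65600) → ×s → (-12.30727,1.82505) → (-12.31,1.83)
v3: (4,-1) → rotate → (-3.11346,-2.70303) → ×s → (-8.66190,-7.52006) → (-8.66,-7.52)
v4: (4.5,2) → rotate → (-0.94279,-4.83334) → ×s → (-2.62292,-13.44675) → (-2.62,-13.45)
v5: (3,2.5) → rotate → (0.32715,-3.89140) → ×s → (0.91016,-10.82619) → (0.91,-10.83)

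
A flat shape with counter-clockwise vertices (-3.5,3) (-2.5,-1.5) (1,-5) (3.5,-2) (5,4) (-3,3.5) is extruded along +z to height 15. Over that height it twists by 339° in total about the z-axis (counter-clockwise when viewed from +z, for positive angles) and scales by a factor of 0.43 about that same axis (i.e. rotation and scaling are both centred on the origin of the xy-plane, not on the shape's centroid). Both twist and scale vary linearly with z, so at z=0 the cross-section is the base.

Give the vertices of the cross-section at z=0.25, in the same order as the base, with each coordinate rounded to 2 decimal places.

t = z/height = 0.25/15 = 0.0166667
s = 1 + (scale-1)·z/height = 1 + (0.43-1)·0.25/15 = 0.990500
θ = twist·z/height = 339°·0.25/15 = 5.6500° = 0.098611 rad
cos θ = 0.995142, sin θ = 0.098451 (intermediates below are computed at full precision and shown rounded to 5 d.p.)
v1: (-3.5,3) → rotate → (-3.77835,2.64085) → ×s → (-3.74246,2.61576) → (-3.74,2.62)
v2: (-2.5,-1.5) → rotate → (-2.34018,-1.73884) → ×s → (-2.31795,-1.72232) → (-2.32,-1.72)
v3: (1,-5) → rotate → (1.48740,-4.87726) → ×s → (1.47327,-4.83092) → (1.47,-4.83)
v4: (3.5,-2) → rotate → (3.67990,-1.64570) → ×s → (3.64494,-1.63007) → (3.64,-1.63)
v5: (5,4) → rotate → (4.58190,4.47282) → ×s → (4.53838,4.43033) → (4.54,4.43)
v6: (-3,3.5) → rotate → (-3.33001,3.18764) → ×s → (-3.29837,3.15736) → (-3.30,3.16)

Cross-section at z=0.25: (-3.74,2.62) (-2.32,-1.72) (1.47,-4.83) (3.64,-1.63) (4.54,4.43) (-3.30,3.16)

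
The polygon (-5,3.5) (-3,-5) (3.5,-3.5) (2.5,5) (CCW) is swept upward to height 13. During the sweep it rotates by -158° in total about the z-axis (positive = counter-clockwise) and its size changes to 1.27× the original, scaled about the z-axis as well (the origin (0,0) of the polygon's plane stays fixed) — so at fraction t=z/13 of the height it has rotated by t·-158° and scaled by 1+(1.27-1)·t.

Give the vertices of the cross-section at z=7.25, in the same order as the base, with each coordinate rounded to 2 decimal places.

Cross-section at z=7.25: (3.84,5.88) (-5.86,3.26) (-3.89,-4.16) (5.84,-2.69)

t = z/height = 7.25/13 = 0.557692
s = 1 + (scale-1)·z/height = 1 + (1.27-1)·7.25/13 = 1.150577
θ = twist·z/height = -158°·7.25/13 = -88.1154° = -1.537904 rad
cos θ = 0.032887, sin θ = -0.999459 (intermediates below are computed at full precision and shown rounded to 5 d.p.)
v1: (-5,3.5) → rotate → (3.33367,5.11240) → ×s → (3.83565,5.88221) → (3.84,5.88)
v2: (-3,-5) → rotate → (-5.09596,2.83394) → ×s → (-5.86329,3.26067) → (-5.86,3.26)
v3: (3.5,-3.5) → rotate → (-3.38300,-3.61321) → ×s → (-3.89241,-4.15728) → (-3.89,-4.16)
v4: (2.5,5) → rotate → (5.07951,-2.33421) → ×s → (5.84437,-2.68569) → (5.84,-2.69)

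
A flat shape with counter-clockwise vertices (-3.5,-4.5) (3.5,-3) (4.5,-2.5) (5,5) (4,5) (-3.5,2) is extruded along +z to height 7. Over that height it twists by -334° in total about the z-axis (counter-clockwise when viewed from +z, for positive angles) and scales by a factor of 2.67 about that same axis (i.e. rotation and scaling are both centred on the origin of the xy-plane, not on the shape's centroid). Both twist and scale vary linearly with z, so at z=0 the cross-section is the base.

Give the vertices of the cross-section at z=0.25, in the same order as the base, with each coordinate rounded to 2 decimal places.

Cross-section at z=0.25: (-4.61,-3.90) (2.97,-3.88) (4.12,-3.58) (6.28,4.09) (5.24,4.31) (-3.19,2.84)

t = z/height = 0.25/7 = 0.0357143
s = 1 + (scale-1)·z/height = 1 + (2.67-1)·0.25/7 = 1.059643
θ = twist·z/height = -334°·0.25/7 = -11.9286° = -0.208193 rad
cos θ = 0.978406, sin θ = -0.206692 (intermediates below are computed at full precision and shown rounded to 5 d.p.)
v1: (-3.5,-4.5) → rotate → (-4.35454,-3.67940) → ×s → (-4.61425,-3.89885) → (-4.61,-3.90)
v2: (3.5,-3) → rotate → (2.80434,-3.65864) → ×s → (2.97160,-3.87685) → (2.97,-3.88)
v3: (4.5,-2.5) → rotate → (3.88610,-3.37613) → ×s → (4.11787,-3.57749) → (4.12,-3.58)
v4: (5,5) → rotate → (5.92549,3.85857) → ×s → (6.27890,4.08871) → (6.28,4.09)
v5: (4,5) → rotate → (4.94708,4.06526) → ×s → (5.24214,4.30773) → (5.24,4.31)
v6: (-3.5,2) → rotate → (-3.01104,2.68023) → ×s → (-3.19062,2.84009) → (-3.19,2.84)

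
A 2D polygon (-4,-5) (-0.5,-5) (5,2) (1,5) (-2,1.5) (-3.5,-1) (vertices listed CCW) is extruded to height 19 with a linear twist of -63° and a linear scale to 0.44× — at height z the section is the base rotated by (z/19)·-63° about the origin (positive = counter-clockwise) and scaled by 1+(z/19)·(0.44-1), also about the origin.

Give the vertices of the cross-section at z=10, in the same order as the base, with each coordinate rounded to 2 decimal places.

t = z/height = 10/19 = 0.526316
s = 1 + (scale-1)·z/height = 1 + (0.44-1)·10/19 = 0.705263
θ = twist·z/height = -63°·10/19 = -33.1579° = -0.578714 rad
cos θ = 0.837166, sin θ = -0.546948 (intermediates below are computed at full precision and shown rounded to 5 d.p.)
v1: (-4,-5) → rotate → (-6.08341,-1.99804) → ×s → (-4.29040,-1.40914) → (-4.29,-1.41)
v2: (-0.5,-5) → rotate → (-3.15332,-3.91236) → ×s → (-2.22392,-2.75924) → (-2.22,-2.76)
v3: (5,2) → rotate → (5.27973,-1.06041) → ×s → (3.72360,-0.74787) → (3.72,-0.75)
v4: (1,5) → rotate → (3.57191,3.63888) → ×s → (2.51913,2.56637) → (2.52,2.57)
v5: (-2,1.5) → rotate → (-0.85391,2.34965) → ×s → (-0.60223,1.65712) → (-0.60,1.66)
v6: (-3.5,-1) → rotate → (-3.47703,1.07715) → ×s → (-2.45222,0.75968) → (-2.45,0.76)

Cross-section at z=10: (-4.29,-1.41) (-2.22,-2.76) (3.72,-0.75) (2.52,2.57) (-0.60,1.66) (-2.45,0.76)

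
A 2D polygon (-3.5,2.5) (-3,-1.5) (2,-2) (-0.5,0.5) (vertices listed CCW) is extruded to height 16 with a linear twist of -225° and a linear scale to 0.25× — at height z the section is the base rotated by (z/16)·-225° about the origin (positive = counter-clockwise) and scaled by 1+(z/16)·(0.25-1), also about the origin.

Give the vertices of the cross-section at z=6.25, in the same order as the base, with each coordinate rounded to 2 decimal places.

Cross-section at z=6.25: (1.68,2.54) (-1.14,2.08) (-1.36,-1.47) (0.34,0.37)

t = z/height = 6.25/16 = 0.390625
s = 1 + (scale-1)·z/height = 1 + (0.25-1)·6.25/16 = 0.707031
θ = twist·z/height = -225°·6.25/16 = -87.8906° = -1.533981 rad
cos θ = 0.036807, sin θ = -0.999322 (intermediates below are computed at full precision and shown rounded to 5 d.p.)
v1: (-3.5,2.5) → rotate → (2.36948,3.58965) → ×s → (1.67530,2.53799) → (1.68,2.54)
v2: (-3,-1.5) → rotate → (-1.60941,2.94276) → ×s → (-1.13790,2.08062) → (-1.14,2.08)
v3: (2,-2) → rotate → (-1.92503,-2.07226) → ×s → (-1.36106,-1.46515) → (-1.36,-1.47)
v4: (-0.5,0.5) → rotate → (0.48126,0.51806) → ×s → (0.34026,0.36629) → (0.34,0.37)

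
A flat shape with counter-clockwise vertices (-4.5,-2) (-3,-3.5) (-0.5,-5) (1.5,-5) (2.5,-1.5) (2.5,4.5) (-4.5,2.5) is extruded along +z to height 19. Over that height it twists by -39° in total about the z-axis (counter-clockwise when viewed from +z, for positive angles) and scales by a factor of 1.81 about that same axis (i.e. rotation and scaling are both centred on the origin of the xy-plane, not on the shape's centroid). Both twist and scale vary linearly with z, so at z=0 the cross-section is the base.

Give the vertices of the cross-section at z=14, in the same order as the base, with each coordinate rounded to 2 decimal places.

Cross-section at z=14: (-7.84,0.65) (-6.89,-2.60) (-4.54,-6.62) (-1.74,-8.15) (2.35,-4.02) (6.96,4.38) (-4.38,6.96)

t = z/height = 14/19 = 0.736842
s = 1 + (scale-1)·z/height = 1 + (1.81-1)·14/19 = 1.596842
θ = twist·z/height = -39°·14/19 = -28.7368° = -0.501553 rad
cos θ = 0.876837, sin θ = -0.480787 (intermediates below are computed at full precision and shown rounded to 5 d.p.)
v1: (-4.5,-2) → rotate → (-4.90734,0.40987) → ×s → (-7.83625,0.65450) → (-7.84,0.65)
v2: (-3,-3.5) → rotate → (-4.31327,-1.62657) → ×s → (-6.88761,-2.59737) → (-6.89,-2.60)
v3: (-0.5,-5) → rotate → (-2.84236,-4.14379) → ×s → (-4.53879,-6.61698) → (-4.54,-6.62)
v4: (1.5,-5) → rotate → (-1.08868,-5.10537) → ×s → (-1.73845,-8.15247) → (-1.74,-8.15)
v5: (2.5,-1.5) → rotate → (1.47091,-2.51722) → ×s → (2.34881,-4.01961) → (2.35,-4.02)
v6: (2.5,4.5) → rotate → (4.35564,2.74380) → ×s → (6.95526,4.38141) → (6.96,4.38)
v7: (-4.5,2.5) → rotate → (-2.74380,4.35564) → ×s → (-4.38141,6.95526) → (-4.38,6.96)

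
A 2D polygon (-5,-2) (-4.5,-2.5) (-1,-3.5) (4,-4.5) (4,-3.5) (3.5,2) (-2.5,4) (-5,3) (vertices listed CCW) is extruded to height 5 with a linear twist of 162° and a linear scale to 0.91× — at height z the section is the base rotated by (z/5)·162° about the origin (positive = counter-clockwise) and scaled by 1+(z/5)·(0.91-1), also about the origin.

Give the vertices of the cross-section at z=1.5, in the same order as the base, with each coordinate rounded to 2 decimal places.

Cross-section at z=1.5: (-1.76,-4.94) (-1.07,-4.89) (1.91,-2.98) (5.86,0.02) (5.13,0.67) (0.79,3.84) (-4.53,0.75) (-5.41,-1.72)

t = z/height = 1.5/5 = 0.3
s = 1 + (scale-1)·z/height = 1 + (0.91-1)·1.5/5 = 0.973000
θ = twist·z/height = 162°·1.5/5 = 48.6000° = 0.848230 rad
cos θ = 0.661312, sin θ = 0.750111 (intermediates below are computed at full precision and shown rounded to 5 d.p.)
v1: (-5,-2) → rotate → (-1.80634,-5.07318) → ×s → (-1.75757,-4.93620) → (-1.76,-4.94)
v2: (-4.5,-2.5) → rotate → (-1.10063,-5.02878) → ×s → (-1.07091,-4.89300) → (-1.07,-4.89)
v3: (-1,-3.5) → rotate → (1.96408,-3.06470) → ×s → (1.91105,-2.98196) → (1.91,-2.98)
v4: (4,-4.5) → rotate → (6.02075,0.02454) → ×s → (5.85819,0.02388) → (5.86,0.02)
v5: (4,-3.5) → rotate → (5.27064,0.68585) → ×s → (5.12833,0.66733) → (5.13,0.67)
v6: (3.5,2) → rotate → (0.81437,3.94801) → ×s → (0.79238,3.84142) → (0.79,3.84)
v7: (-2.5,4) → rotate → (-4.65372,0.76997) → ×s → (-4.52807,0.74918) → (-4.53,0.75)
v8: (-5,3) → rotate → (-5.55689,-1.76662) → ×s → (-5.40686,-1.71892) → (-5.41,-1.72)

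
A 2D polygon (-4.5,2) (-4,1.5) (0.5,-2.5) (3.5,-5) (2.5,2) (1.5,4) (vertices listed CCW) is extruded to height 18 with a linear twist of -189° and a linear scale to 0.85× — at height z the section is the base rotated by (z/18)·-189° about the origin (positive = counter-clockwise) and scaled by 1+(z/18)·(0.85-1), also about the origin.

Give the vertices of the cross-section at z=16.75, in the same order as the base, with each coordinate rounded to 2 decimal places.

t = z/height = 16.75/18 = 0.930556
s = 1 + (scale-1)·z/height = 1 + (0.85-1)·16.75/18 = 0.860417
θ = twist·z/height = -189°·16.75/18 = -175.8750° = -3.069598 rad
cos θ = -0.997409, sin θ = -0.071933 (intermediates below are computed at full precision and shown rounded to 5 d.p.)
v1: (-4.5,2) → rotate → (4.63221,-1.67112) → ×s → (3.98563,-1.43786) → (3.99,-1.44)
v2: (-4,1.5) → rotate → (4.09754,-1.20838) → ×s → (3.52559,-1.03971) → (3.53,-1.04)
v3: (0.5,-2.5) → rotate → (-0.67854,2.45756) → ×s → (-0.58382,2.11452) → (-0.58,2.11)
v4: (3.5,-5) → rotate → (-3.85060,4.73528) → ×s → (-3.31312,4.07432) → (-3.31,4.07)
v5: (2.5,2) → rotate → (-2.34966,-2.17465) → ×s → (-2.02169,-1.87111) → (-2.02,-1.87)
v6: (1.5,4) → rotate → (-1.20838,-4.09754) → ×s → (-1.03971,-3.52559) → (-1.04,-3.53)

Cross-section at z=16.75: (3.99,-1.44) (3.53,-1.04) (-0.58,2.11) (-3.31,4.07) (-2.02,-1.87) (-1.04,-3.53)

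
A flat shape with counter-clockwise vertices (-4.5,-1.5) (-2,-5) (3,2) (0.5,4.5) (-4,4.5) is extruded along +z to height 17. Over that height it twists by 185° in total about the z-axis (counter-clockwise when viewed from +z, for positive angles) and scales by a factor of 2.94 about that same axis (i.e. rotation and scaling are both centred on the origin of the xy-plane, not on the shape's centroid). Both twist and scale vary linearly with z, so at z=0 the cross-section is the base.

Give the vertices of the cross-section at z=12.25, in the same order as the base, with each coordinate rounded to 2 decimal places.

t = z/height = 12.25/17 = 0.720588
s = 1 + (scale-1)·z/height = 1 + (2.94-1)·12.25/17 = 2.397941
θ = twist·z/height = 185°·12.25/17 = 133.3088° = 2.326678 rad
cos θ = -0.685930, sin θ = 0.727667 (intermediates below are computed at full precision and shown rounded to 5 d.p.)
v1: (-4.5,-1.5) → rotate → (4.17819,-2.24561) → ×s → (10.01905,-5.38483) → (10.02,-5.38)
v2: (-2,-5) → rotate → (5.01020,1.97432) → ×s → (12.01416,4.73430) → (12.01,4.73)
v3: (3,2) → rotate → (-3.51313,0.81114) → ×s → (-8.42427,1.94507) → (-8.42,1.95)
v4: (0.5,4.5) → rotate → (-3.61747,-2.72285) → ×s → (-8.67447,-6.52924) → (-8.67,-6.53)
v5: (-4,4.5) → rotate → (-0.53078,-5.99736) → ×s → (-1.27278,-14.38131) → (-1.27,-14.38)

Cross-section at z=12.25: (10.02,-5.38) (12.01,4.73) (-8.42,1.95) (-8.67,-6.53) (-1.27,-14.38)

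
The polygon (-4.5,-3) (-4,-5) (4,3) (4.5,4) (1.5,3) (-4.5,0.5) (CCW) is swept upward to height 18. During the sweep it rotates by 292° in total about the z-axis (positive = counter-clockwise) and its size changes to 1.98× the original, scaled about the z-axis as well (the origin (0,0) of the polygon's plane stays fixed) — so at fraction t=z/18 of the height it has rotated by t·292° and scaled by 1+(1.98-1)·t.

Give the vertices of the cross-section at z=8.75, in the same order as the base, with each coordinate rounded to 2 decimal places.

Cross-section at z=8.75: (7.96,-0.61) (9.20,2.17) (-7.38,0.15) (-8.87,-0.55) (-4.47,-2.12) (4.78,-4.68)

t = z/height = 8.75/18 = 0.486111
s = 1 + (scale-1)·z/height = 1 + (1.98-1)·8.75/18 = 1.476389
θ = twist·z/height = 292°·8.75/18 = 141.9444° = 2.477398 rad
cos θ = -0.787413, sin θ = 0.616425 (intermediates below are computed at full precision and shown rounded to 5 d.p.)
v1: (-4.5,-3) → rotate → (5.39264,-0.41167) → ×s → (7.96163,-0.60779) → (7.96,-0.61)
v2: (-4,-5) → rotate → (6.23178,1.47137) → ×s → (9.20053,2.17231) → (9.20,2.17)
v3: (4,3) → rotate → (-4.99893,0.10346) → ×s → (-7.38036,0.15275) → (-7.38,0.15)
v4: (4.5,4) → rotate → (-6.00906,-0.37574) → ×s → (-8.87171,-0.55474) → (-8.87,-0.55)
v5: (1.5,3) → rotate → (-3.03040,-1.43760) → ×s → (-4.47404,-2.12246) → (-4.47,-2.12)
v6: (-4.5,0.5) → rotate → (3.23515,-3.16762) → ×s → (4.77634,-4.67664) → (4.78,-4.68)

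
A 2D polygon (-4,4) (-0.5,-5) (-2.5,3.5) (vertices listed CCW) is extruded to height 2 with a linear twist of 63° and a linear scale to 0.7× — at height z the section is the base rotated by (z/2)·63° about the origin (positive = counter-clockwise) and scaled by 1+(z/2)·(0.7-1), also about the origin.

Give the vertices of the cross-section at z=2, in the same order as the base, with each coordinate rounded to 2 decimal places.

t = z/height = 2/2 = 1
s = 1 + (scale-1)·z/height = 1 + (0.7-1)·2/2 = 0.700000
θ = twist·z/height = 63°·2/2 = 63.0000° = 1.099557 rad
cos θ = 0.453990, sin θ = 0.891007 (intermediates below are computed at full precision and shown rounded to 5 d.p.)
v1: (-4,4) → rotate → (-5.37999,-1.74806) → ×s → (-3.76599,-1.22364) → (-3.77,-1.22)
v2: (-0.5,-5) → rotate → (4.22804,-2.71546) → ×s → (2.95963,-1.90082) → (2.96,-1.90)
v3: (-2.5,3.5) → rotate → (-4.25350,-0.63855) → ×s → (-2.97745,-0.44698) → (-2.98,-0.45)

Cross-section at z=2: (-3.77,-1.22) (2.96,-1.90) (-2.98,-0.45)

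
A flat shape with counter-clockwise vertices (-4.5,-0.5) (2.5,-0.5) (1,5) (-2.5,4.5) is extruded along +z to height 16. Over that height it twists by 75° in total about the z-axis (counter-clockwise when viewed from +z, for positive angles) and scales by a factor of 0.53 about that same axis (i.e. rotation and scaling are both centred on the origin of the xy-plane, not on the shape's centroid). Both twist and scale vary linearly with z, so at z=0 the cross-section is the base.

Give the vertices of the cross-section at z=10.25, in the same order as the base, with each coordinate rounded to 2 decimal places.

Cross-section at z=10.25: (-1.84,-2.57) (1.43,1.07) (-2.13,2.86) (-3.51,0.80)

t = z/height = 10.25/16 = 0.640625
s = 1 + (scale-1)·z/height = 1 + (0.53-1)·10.25/16 = 0.698906
θ = twist·z/height = 75°·10.25/16 = 48.0469° = 0.838576 rad
cos θ = 0.668522, sin θ = 0.743692 (intermediates below are computed at full precision and shown rounded to 5 d.p.)
v1: (-4.5,-0.5) → rotate → (-2.63650,-3.68088) → ×s → (-1.84267,-2.57259) → (-1.84,-2.57)
v2: (2.5,-0.5) → rotate → (2.04315,1.52497) → ×s → (1.42797,1.06581) → (1.43,1.07)
v3: (1,5) → rotate → (-3.04994,4.08630) → ×s → (-2.13162,2.85594) → (-2.13,2.86)
v4: (-2.5,4.5) → rotate → (-5.01792,1.14912) → ×s → (-3.50706,0.80313) → (-3.51,0.80)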